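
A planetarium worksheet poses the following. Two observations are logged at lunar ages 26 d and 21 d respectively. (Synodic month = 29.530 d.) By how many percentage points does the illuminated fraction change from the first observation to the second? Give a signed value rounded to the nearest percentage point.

θ₁ = 360° × 26/29.530 = 317.0°, f₁ = (1 − cos θ₁)/2 = 0.135.
θ₂ = 360° × 21/29.530 = 256.0°, f₂ = (1 − cos θ₂)/2 = 0.621.
Change = f₂ − f₁ = +0.486 → +49 percentage points.

+49 pp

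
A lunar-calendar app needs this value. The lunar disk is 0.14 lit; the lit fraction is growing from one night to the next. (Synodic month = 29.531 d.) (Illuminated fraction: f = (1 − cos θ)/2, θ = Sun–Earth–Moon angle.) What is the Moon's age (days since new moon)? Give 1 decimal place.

cos θ = 1 − 2f = 0.720, giving a principal value of 43.9°.
Before full moon the principal value applies: θ = 43.9°.
That fraction of the synodic month is 43.9/360 × 29.531 d ≈ 3.60 d.

3.6 days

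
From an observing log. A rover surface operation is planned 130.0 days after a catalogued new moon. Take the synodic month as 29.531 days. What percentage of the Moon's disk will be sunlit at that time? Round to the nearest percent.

130.0/29.531 = 4.402 lunations, so 4 complete cycles and 11.88 d into the next.
The Moon has covered 11.88/29.531 of its cycle, so θ ≈ 360° × 11.88/29.531 = 144.8°.
With cos θ = (-0.817), the lit fraction is (1 − (-0.817))/2 ≈ 0.908, so 91%.

91%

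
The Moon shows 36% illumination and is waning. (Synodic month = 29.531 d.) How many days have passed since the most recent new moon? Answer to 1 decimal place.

23.5 days

Invert f = (1 − cos θ)/2 to get cos θ = 1 − 2(0.36) = 0.280, hence θ₀ = arccos 0.280 = 73.7°.
A waning Moon lies in 180°–360°, so θ = 360° − 73.7° = 286.3°.
Age = 29.531 × 286.3°/360° ≈ 23.48 days.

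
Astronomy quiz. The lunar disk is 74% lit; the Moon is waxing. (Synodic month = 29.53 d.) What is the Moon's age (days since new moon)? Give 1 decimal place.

9.7 days

From f = (1 − cos θ)/2: cos θ = 1 − 2×0.74 = -0.480; arccos → 118.7°.
Before full moon the principal value applies: θ = 118.7°.
Age = 29.53 × 118.7°/360° ≈ 9.74 days.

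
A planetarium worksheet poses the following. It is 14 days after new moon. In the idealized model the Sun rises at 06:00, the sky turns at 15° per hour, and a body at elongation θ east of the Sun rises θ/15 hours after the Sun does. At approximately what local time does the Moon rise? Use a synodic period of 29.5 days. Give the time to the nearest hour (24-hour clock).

17:00

Elongation θ = 360° × 14/29.5 ≈ 170.8°.
The Moon trails the Sun by θ/15 = 170.8/15 ≈ 11.39 hours.
06:00 + 11.39 h ≈ 17:23 → 17:00 to the nearest hour.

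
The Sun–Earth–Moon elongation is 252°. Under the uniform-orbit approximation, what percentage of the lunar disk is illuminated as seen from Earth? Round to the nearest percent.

Half-versine of 252°: (1 − (-0.309))/2 = 0.655, i.e. 65%.

65%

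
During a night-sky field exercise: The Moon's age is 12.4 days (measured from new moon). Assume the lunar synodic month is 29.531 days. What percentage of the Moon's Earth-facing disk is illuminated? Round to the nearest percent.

94%

Elongation θ = 360° × 12.4/29.531 ≈ 151.2°.
Illuminated fraction = (1 − cos 151.2°)/2 = (1 − (-0.876))/2 ≈ 0.938, so 94%.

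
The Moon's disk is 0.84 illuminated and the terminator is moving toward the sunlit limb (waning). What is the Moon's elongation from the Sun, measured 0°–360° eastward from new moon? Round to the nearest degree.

cos θ = 1 − 2f = -0.680, giving a principal value of 132.8°.
Waning ⇒ past full, so θ = 360° − 132.8° = 227.2°.

227°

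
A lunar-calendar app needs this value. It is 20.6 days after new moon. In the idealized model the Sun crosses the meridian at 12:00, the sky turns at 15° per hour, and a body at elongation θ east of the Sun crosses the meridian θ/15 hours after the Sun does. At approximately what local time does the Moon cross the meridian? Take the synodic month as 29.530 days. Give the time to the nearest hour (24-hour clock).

The Moon has covered 20.6/29.530 of its cycle, so θ ≈ 360° × 20.6/29.530 = 251.1°.
At 15° of sky rotation per hour, 251.1° corresponds to a 16.74 h lag.
12:00 + 16.74 h ≈ 04:45 → 05:00 to the nearest hour.

05:00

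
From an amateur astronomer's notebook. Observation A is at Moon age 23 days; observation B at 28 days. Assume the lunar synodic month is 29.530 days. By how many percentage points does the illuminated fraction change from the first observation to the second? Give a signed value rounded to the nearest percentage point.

-38 pp

θ₁ = 360° × 23/29.530 = 280.4°, f₁ = (1 − cos θ₁)/2 = 0.410.
θ₂ = 360° × 28/29.530 = 341.3°, f₂ = (1 − cos θ₂)/2 = 0.026.
Change = f₂ − f₁ = -0.384 → -38 percentage points.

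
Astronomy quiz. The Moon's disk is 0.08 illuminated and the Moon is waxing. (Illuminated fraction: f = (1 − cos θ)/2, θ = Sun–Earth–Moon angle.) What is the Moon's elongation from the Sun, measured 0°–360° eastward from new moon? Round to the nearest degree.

33°

cos θ = 1 − 2f = 0.840, giving a principal value of 32.9°.
Before full moon the principal value applies: θ = 32.9°.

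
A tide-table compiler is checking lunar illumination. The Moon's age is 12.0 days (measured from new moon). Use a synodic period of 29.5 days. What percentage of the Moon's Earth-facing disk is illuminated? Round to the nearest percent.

92%

The Moon has covered 12.0/29.5 of its cycle, so θ ≈ 360° × 12.0/29.5 = 146.4°.
cos 146.4° = (-0.833), so f = (1 − (-0.833))/2 = 0.917, so 92%.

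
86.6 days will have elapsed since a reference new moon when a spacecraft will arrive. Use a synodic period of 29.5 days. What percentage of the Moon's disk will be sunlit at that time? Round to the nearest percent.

Reduce mod P: 86.6 − 2×29.5 = 27.60 d into the current lunation.
Elongation θ = 360° × 27.60/29.5 ≈ 336.8°.
Illuminated fraction = (1 − cos 336.8°)/2 = (1 − 0.919)/2 ≈ 0.040, so 4%.

4%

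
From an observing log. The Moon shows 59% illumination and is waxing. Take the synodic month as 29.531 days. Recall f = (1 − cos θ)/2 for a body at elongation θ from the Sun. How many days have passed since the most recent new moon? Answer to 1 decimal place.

8.2 days

Invert f = (1 − cos θ)/2 to get cos θ = 1 − 2(0.59) = -0.180, hence θ₀ = arccos -0.180 = 100.4°.
Before full moon the principal value applies: θ = 100.4°.
That fraction of the synodic month is 100.4/360 × 29.531 d ≈ 8.23 d.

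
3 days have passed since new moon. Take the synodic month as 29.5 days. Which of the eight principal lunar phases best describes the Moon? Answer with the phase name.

At 3/29.5 of the cycle, θ ≈ 37° — the waxing crescent range.

waxing crescent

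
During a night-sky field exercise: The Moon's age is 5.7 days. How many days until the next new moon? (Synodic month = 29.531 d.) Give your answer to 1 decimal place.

23.8 days

The next new moon completes the synodic month: 29.531 − 5.7 = 23.831 days.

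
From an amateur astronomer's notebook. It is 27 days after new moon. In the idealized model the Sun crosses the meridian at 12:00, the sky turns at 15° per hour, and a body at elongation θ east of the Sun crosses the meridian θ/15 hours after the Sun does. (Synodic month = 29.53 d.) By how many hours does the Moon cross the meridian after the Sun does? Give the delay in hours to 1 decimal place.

Elongation θ = 360° × 27/29.53 ≈ 329.2°.
Delay after the Sun = 329.2° / (15°/h) ≈ 21.94 h.
So the Moon crosses the meridian 21.94 h after the Sun.

21.9 h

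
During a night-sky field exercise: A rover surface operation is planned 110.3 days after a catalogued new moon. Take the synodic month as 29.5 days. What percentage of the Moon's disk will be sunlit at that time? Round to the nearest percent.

53%

Reduce mod P: 110.3 − 3×29.5 = 21.80 d into the current lunation.
Phase angle: θ = 360°·(21.80 d)/(29.5 d) = 266.0°.
Illuminated fraction = (1 − cos 266.0°)/2 = (1 − (-0.069))/2 ≈ 0.535, so 53%.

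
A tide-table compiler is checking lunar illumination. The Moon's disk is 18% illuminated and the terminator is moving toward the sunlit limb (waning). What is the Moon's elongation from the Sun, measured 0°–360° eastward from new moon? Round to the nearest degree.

310°

From f = (1 − cos θ)/2: cos θ = 1 − 2×0.18 = 0.640; arccos → 50.2°.
Since the Moon is past full (waning), take the reflex angle: θ = 360° − 50.2° = 309.8°.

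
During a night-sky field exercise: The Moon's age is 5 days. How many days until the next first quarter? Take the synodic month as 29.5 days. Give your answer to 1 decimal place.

2.4 days

First quarter is 0.25 of the way through the cycle: age 0.25 × 29.5 = 7.375 d.
So 2.375 days remain (7.375 − 5).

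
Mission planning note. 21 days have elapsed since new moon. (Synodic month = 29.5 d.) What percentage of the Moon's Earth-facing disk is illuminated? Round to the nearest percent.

Phase angle: θ = 360°·(21 d)/(29.5 d) = 256.3°.
With cos θ = (-0.237), the lit fraction is (1 − (-0.237))/2 ≈ 0.619, so 62%.

62%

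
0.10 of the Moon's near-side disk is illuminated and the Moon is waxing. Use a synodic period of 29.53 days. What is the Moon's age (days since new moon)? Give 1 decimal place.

3.0 days

Invert f = (1 − cos θ)/2 to get cos θ = 1 − 2(0.10) = 0.800, hence θ₀ = arccos 0.800 = 36.9°.
The Moon is waxing (0°–180°), so θ = 36.9° directly.
That fraction of the synodic month is 36.9/360 × 29.53 d ≈ 3.02 d.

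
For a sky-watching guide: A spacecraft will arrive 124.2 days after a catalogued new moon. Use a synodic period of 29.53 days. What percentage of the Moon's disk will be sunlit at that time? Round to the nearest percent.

124.2 d spans 4 complete synodic months (4 × 29.53 = 118.12 d) plus 6.08 d.
The Moon has covered 6.08/29.53 of its cycle, so θ ≈ 360° × 6.08/29.53 = 74.1°.
Illuminated fraction = (1 − cos 74.1°)/2 = (1 − 0.274)/2 ≈ 0.363, so 36%.

36%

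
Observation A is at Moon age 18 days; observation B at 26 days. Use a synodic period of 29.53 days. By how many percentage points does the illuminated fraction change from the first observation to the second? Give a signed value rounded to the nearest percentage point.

θ₁ = 360° × 18/29.53 = 219.4°, f₁ = (1 − cos θ₁)/2 = 0.886.
θ₂ = 360° × 26/29.53 = 317.0°, f₂ = (1 − cos θ₂)/2 = 0.135.
Change = f₂ − f₁ = -0.752 → -75 percentage points.

-75 pp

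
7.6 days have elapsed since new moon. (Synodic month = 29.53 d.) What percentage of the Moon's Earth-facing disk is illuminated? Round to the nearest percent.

Elongation θ = 360° × 7.6/29.53 ≈ 92.7°.
cos 92.7° = (-0.046), so f = (1 − (-0.046))/2 = 0.523, so 52%.

52%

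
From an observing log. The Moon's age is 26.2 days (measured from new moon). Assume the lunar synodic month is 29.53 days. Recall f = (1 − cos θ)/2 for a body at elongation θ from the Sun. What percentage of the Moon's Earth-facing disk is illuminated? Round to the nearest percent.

12%

Phase angle: θ = 360°·(26.2 d)/(29.53 d) = 319.4°.
With cos θ = 0.759, the lit fraction is (1 − 0.759)/2 ≈ 0.120, so 12%.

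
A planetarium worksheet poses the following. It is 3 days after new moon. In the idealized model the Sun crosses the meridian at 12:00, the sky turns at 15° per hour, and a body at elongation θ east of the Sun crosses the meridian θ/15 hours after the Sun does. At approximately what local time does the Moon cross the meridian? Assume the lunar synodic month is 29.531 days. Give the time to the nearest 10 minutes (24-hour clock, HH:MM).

The Moon has covered 3/29.531 of its cycle, so θ ≈ 360° × 3/29.531 = 36.6°.
The Moon trails the Sun by θ/15 = 36.6/15 ≈ 2.44 hours.
12:00 + 2.438 h ≈ 14:26 → 14:30 to the nearest ten minutes.

14:30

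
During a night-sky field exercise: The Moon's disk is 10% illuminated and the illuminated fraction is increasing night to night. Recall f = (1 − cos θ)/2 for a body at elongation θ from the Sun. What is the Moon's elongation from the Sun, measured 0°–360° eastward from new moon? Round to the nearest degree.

From f = (1 − cos θ)/2: cos θ = 1 − 2×0.10 = 0.800; arccos → 36.9°.
Before full moon the principal value applies: θ = 36.9°.

37°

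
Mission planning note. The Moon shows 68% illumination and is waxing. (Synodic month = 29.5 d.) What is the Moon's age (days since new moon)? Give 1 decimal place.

9.1 days

From f = (1 − cos θ)/2: cos θ = 1 − 2×0.68 = -0.360; arccos → 111.1°.
Waxing ⇒ before full, so θ = 111.1°.
At 360°/29.5 d per day, 111.1° corresponds to 9.10 days.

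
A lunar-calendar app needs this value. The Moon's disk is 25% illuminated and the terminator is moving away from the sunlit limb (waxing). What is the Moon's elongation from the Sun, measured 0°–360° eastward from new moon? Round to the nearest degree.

Invert f = (1 − cos θ)/2 to get cos θ = 1 − 2(0.25) = 0.500, hence θ₀ = arccos 0.500 = 60.0°.
The Moon is waxing (0°–180°), so θ = 60.0° directly.

60°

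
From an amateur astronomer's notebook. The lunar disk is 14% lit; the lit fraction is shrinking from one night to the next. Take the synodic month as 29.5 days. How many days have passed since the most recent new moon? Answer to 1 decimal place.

From f = (1 − cos θ)/2: cos θ = 1 − 2×0.14 = 0.720; arccos → 43.9°.
Since the Moon is past full (waning), take the reflex angle: θ = 360° − 43.9° = 316.1°.
At 360°/29.5 d per day, 316.1° corresponds to 25.90 days.

25.9 days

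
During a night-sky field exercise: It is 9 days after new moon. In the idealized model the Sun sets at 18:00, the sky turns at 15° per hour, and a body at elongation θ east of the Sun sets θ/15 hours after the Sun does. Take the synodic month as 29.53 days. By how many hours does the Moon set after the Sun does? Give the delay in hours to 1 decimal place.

Elongation θ = 360° × 9/29.53 ≈ 109.7°.
At 15° of sky rotation per hour, 109.7° corresponds to a 7.31 h lag.
So the Moon sets 7.31 h after the Sun.

7.3 h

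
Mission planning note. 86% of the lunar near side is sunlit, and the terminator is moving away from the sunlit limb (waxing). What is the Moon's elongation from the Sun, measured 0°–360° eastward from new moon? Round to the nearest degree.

Invert f = (1 − cos θ)/2 to get cos θ = 1 − 2(0.86) = -0.720, hence θ₀ = arccos -0.720 = 136.1°.
Before full moon the principal value applies: θ = 136.1°.

136°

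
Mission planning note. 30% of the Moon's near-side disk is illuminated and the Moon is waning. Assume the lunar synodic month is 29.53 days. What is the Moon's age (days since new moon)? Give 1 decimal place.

24.1 days

From f = (1 − cos θ)/2: cos θ = 1 − 2×0.30 = 0.400; arccos → 66.4°.
Waning ⇒ past full, so θ = 360° − 66.4° = 293.6°.
That fraction of the synodic month is 293.6/360 × 29.53 d ≈ 24.08 d.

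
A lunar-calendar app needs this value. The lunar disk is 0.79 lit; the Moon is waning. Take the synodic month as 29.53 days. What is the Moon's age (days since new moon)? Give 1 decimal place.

cos θ = 1 − 2f = -0.580, giving a principal value of 125.5°.
Since the Moon is past full (waning), take the reflex angle: θ = 360° − 125.5° = 234.5°.
Age = 29.53 × 234.5°/360° ≈ 19.24 days.

19.2 days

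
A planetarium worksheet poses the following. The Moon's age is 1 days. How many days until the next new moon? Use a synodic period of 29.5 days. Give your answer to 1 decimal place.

28.5 days

The next new moon completes the synodic month: 29.5 − 1 = 28.500 days.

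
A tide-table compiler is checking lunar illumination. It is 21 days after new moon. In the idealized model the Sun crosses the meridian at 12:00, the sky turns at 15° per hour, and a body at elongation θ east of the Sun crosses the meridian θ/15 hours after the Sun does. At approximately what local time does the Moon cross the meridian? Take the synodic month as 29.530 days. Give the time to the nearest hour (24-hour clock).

Phase angle: θ = 360°·(21 d)/(29.530 d) = 256.0°.
At 15° of sky rotation per hour, 256.0° corresponds to a 17.07 h lag.
12:00 + 17.07 h ≈ 05:04 → 05:00 to the nearest hour.

05:00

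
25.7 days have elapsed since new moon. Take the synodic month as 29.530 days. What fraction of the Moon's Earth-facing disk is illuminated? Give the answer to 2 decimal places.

The Moon has covered 25.7/29.530 of its cycle, so θ ≈ 360° × 25.7/29.530 = 313.3°.
Illuminated fraction = (1 − cos 313.3°)/2 = (1 − 0.686)/2 ≈ 0.157.

0.16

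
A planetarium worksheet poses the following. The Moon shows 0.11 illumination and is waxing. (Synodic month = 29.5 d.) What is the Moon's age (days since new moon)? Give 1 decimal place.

Invert f = (1 − cos θ)/2 to get cos θ = 1 − 2(0.11) = 0.780, hence θ₀ = arccos 0.780 = 38.7°.
Waxing ⇒ before full, so θ = 38.7°.
At 360°/29.5 d per day, 38.7° corresponds to 3.17 days.

3.2 days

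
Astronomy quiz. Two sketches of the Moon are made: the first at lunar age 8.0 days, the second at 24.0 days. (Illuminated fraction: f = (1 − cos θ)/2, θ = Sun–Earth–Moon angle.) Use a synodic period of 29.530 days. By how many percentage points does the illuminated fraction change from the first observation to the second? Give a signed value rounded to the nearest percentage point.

-26 pp

First observation: θ = 360°·8.0/29.530 = 97.5°, so f = 0.566.
Second observation: θ = 292.6°, f = 0.308.
Δf = 0.308 − 0.566 = -0.258, i.e. -26 pp.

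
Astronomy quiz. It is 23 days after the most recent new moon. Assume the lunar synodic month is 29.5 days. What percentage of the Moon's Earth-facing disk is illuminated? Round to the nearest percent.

The Moon has covered 23/29.5 of its cycle, so θ ≈ 360° × 23/29.5 = 280.7°.
Illuminated fraction = (1 − cos 280.7°)/2 = (1 − 0.185)/2 ≈ 0.407, so 41%.

41%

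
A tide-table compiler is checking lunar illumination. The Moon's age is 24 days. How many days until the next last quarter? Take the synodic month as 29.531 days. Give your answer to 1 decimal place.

Last quarter is 0.75 of the way through the cycle: age 0.75 × 29.531 = 22.148 d.
This lunation's last quarter (22.148 d) has passed, so add one period: 51.679 − 24 = 27.679 days.

27.7 days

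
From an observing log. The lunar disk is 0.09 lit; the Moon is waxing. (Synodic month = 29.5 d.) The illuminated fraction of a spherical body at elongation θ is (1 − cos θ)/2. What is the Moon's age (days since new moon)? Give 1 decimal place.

2.9 days

cos θ = 1 − 2f = 0.820, giving a principal value of 34.9°.
The Moon is waxing (0°–180°), so θ = 34.9° directly.
At 360°/29.5 d per day, 34.9° corresponds to 2.86 days.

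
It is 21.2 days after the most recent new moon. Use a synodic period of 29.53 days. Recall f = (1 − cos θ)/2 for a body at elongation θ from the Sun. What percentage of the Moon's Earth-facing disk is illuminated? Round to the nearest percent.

Elongation θ = 360° × 21.2/29.53 ≈ 258.4°.
Illuminated fraction = (1 − cos 258.4°)/2 = (1 − (-0.200))/2 ≈ 0.600, so 60%.

60%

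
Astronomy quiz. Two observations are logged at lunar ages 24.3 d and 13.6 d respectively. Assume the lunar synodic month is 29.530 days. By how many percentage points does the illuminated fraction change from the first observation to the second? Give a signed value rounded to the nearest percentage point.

+71 percentage points

θ₁ = 360° × 24.3/29.530 = 296.2°, f₁ = (1 − cos θ₁)/2 = 0.279.
θ₂ = 360° × 13.6/29.530 = 165.8°, f₂ = (1 − cos θ₂)/2 = 0.985.
Change = f₂ − f₁ = +0.706 → +71 percentage points.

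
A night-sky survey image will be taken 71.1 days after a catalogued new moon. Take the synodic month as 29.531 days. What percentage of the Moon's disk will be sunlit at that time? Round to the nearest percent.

71.1 d spans 2 complete synodic months (2 × 29.531 = 59.06 d) plus 12.04 d.
Phase angle: θ = 360°·(12.04 d)/(29.531 d) = 146.8°.
Illuminated fraction = (1 − cos 146.8°)/2 = (1 − (-0.836))/2 ≈ 0.918, so 92%.

92%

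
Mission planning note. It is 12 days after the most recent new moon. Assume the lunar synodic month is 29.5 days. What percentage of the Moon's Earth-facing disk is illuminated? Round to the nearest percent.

Phase angle: θ = 360°·(12 d)/(29.5 d) = 146.4°.
With cos θ = (-0.833), the lit fraction is (1 − (-0.833))/2 ≈ 0.917, so 92%.

92%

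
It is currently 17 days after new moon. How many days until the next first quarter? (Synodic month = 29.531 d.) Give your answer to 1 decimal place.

19.9 days

First quarter occurs at elongation 90°, i.e. at age 29.531 × 90/360 = 7.383 d.
Already past this cycle's first quarter; the next is at 7.383 + 29.531 = 36.914 d, so 36.914 − 17 = 19.914 days.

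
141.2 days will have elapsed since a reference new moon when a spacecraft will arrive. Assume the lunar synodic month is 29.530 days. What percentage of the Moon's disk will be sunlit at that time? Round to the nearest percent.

40%

141.2/29.530 = 4.782 lunations, so 4 complete cycles and 23.08 d into the next.
The Moon has covered 23.08/29.530 of its cycle, so θ ≈ 360° × 23.08/29.530 = 281.4°.
cos 281.4° = 0.197, so f = (1 − 0.197)/2 = 0.401, so 40%.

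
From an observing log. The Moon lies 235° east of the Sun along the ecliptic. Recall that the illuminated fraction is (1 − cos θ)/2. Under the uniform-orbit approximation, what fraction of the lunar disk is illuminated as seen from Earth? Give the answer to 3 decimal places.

0.787

Half-versine of 235°: (1 − (-0.574))/2 = 0.787.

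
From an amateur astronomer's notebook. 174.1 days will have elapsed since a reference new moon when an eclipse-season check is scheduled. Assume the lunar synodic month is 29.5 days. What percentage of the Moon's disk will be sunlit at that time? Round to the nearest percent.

Reduce mod P: 174.1 − 5×29.5 = 26.60 d into the current lunation.
Phase angle: θ = 360°·(26.60 d)/(29.5 d) = 324.6°.
With cos θ = 0.815, the lit fraction is (1 − 0.815)/2 ≈ 0.092, so 9%.

9%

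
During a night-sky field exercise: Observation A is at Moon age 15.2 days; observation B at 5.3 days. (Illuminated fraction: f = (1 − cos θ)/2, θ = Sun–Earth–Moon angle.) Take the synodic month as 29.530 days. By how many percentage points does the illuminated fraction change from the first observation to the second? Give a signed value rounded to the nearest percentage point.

-71 pp

First observation: θ = 360°·15.2/29.530 = 185.3°, so f = 0.998.
Second observation: θ = 64.6°, f = 0.286.
Δf = 0.286 − 0.998 = -0.712, i.e. -71 pp.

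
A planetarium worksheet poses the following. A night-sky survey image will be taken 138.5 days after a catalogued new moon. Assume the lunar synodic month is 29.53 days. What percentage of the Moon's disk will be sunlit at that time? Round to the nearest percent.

68%

Reduce mod P: 138.5 − 4×29.53 = 20.38 d into the current lunation.
Elongation θ = 360° × 20.38/29.53 ≈ 248.5°.
cos 248.5° = (-0.367), so f = (1 − (-0.367))/2 = 0.684, so 68%.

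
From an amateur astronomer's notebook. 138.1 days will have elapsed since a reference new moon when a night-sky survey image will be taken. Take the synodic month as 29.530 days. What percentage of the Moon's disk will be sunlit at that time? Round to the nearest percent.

72%

Reduce mod P: 138.1 − 4×29.530 = 19.98 d into the current lunation.
The Moon has covered 19.98/29.530 of its cycle, so θ ≈ 360° × 19.98/29.530 = 243.6°.
With cos θ = (-0.445), the lit fraction is (1 − (-0.445))/2 ≈ 0.723, so 72%.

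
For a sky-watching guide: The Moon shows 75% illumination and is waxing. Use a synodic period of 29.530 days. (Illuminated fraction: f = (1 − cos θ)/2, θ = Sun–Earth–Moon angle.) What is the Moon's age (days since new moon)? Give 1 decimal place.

Invert f = (1 − cos θ)/2 to get cos θ = 1 − 2(0.75) = -0.500, hence θ₀ = arccos -0.500 = 120.0°.
Before full moon the principal value applies: θ = 120.0°.
Age = 29.530 × 120.0°/360° ≈ 9.84 days.

9.8 days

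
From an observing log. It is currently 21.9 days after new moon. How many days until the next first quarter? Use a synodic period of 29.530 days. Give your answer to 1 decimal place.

First quarter is 0.25 of the way through the cycle: age 0.25 × 29.530 = 7.383 d.
Already past this cycle's first quarter; the next is at 7.383 + 29.530 = 36.913 d, so 36.913 − 21.9 = 15.013 days.

15.0 days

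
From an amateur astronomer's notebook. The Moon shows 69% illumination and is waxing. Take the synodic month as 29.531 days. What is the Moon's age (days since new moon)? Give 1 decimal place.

9.2 days

Invert f = (1 − cos θ)/2 to get cos θ = 1 − 2(0.69) = -0.380, hence θ₀ = arccos -0.380 = 112.3°.
Before full moon the principal value applies: θ = 112.3°.
At 360°/29.531 d per day, 112.3° corresponds to 9.21 days.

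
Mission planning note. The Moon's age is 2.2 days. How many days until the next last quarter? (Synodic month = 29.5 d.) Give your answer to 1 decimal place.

19.9 days

Last quarter is 0.75 of the way through the cycle: age 0.75 × 29.5 = 22.125 d.
So 19.925 days remain (22.125 − 2.2).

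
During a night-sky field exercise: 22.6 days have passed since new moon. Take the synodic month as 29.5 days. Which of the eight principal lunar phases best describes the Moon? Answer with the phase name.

At 22.6/29.5 of the cycle, θ ≈ 276° — the last quarter range.

last quarter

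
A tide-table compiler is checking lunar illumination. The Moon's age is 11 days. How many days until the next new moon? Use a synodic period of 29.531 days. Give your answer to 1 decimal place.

18.5 days

The next new moon completes the synodic month: 29.531 − 11 = 18.531 days.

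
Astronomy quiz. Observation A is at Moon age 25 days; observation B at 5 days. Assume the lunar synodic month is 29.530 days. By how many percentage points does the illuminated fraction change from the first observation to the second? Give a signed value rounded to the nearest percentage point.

θ₁ = 360° × 25/29.530 = 304.8°, f₁ = (1 − cos θ₁)/2 = 0.215.
θ₂ = 360° × 5/29.530 = 61.0°, f₂ = (1 − cos θ₂)/2 = 0.257.
Change = f₂ − f₁ = +0.042 → +4 percentage points.

+4 pp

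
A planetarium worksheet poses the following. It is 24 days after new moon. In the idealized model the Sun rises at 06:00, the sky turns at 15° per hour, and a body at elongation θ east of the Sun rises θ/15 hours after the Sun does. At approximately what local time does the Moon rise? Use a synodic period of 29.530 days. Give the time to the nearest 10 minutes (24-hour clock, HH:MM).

The Moon has covered 24/29.530 of its cycle, so θ ≈ 360° × 24/29.530 = 292.6°.
Delay after the Sun = 292.6° / (15°/h) ≈ 19.51 h.
06:00 + 19.506 h ≈ 01:30 → 01:30 to the nearest ten minutes.

01:30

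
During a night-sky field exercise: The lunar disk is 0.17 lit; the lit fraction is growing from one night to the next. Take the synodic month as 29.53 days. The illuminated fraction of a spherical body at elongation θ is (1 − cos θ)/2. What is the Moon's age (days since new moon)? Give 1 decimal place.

cos θ = 1 − 2f = 0.660, giving a principal value of 48.7°.
Waxing ⇒ before full, so θ = 48.7°.
At 360°/29.53 d per day, 48.7° corresponds to 3.99 days.

4.0 days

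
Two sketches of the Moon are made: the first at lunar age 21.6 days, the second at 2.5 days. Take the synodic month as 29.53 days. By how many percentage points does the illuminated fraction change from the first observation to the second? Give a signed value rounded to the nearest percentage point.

θ₁ = 360° × 21.6/29.53 = 263.3°, f₁ = (1 − cos θ₁)/2 = 0.558.
θ₂ = 360° × 2.5/29.53 = 30.5°, f₂ = (1 − cos θ₂)/2 = 0.069.
Change = f₂ − f₁ = -0.489 → -49 percentage points.

-49 percentage points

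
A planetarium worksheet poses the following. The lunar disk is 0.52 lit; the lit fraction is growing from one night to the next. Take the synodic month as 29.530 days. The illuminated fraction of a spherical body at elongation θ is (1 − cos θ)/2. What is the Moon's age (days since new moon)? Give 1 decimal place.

From f = (1 − cos θ)/2: cos θ = 1 − 2×0.52 = -0.040; arccos → 92.3°.
The Moon is waxing (0°–180°), so θ = 92.3° directly.
Age = 29.530 × 92.3°/360° ≈ 7.57 days.

7.6 days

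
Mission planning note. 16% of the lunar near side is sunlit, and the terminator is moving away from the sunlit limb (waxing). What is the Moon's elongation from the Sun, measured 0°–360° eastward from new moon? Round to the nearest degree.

47°

From f = (1 − cos θ)/2: cos θ = 1 − 2×0.16 = 0.680; arccos → 47.2°.
The Moon is waxing (0°–180°), so θ = 47.2° directly.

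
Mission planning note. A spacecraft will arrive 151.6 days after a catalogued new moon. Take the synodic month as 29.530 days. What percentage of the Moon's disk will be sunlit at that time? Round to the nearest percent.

Reduce mod P: 151.6 − 5×29.530 = 3.95 d into the current lunation.
Phase angle: θ = 360°·(3.95 d)/(29.530 d) = 48.2°.
Illuminated fraction = (1 − cos 48.2°)/2 = (1 − 0.667)/2 ≈ 0.166, so 17%.

17%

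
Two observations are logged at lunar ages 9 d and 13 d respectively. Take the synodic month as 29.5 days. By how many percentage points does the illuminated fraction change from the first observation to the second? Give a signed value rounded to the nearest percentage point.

+30 percentage points

θ₁ = 360° × 9/29.5 = 109.8°, f₁ = (1 − cos θ₁)/2 = 0.670.
θ₂ = 360° × 13/29.5 = 158.6°, f₂ = (1 − cos θ₂)/2 = 0.966.
Change = f₂ − f₁ = +0.296 → +30 percentage points.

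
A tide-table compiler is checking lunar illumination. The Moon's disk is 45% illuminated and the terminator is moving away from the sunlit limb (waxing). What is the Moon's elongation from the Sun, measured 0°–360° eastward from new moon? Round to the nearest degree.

84°

From f = (1 − cos θ)/2: cos θ = 1 − 2×0.45 = 0.100; arccos → 84.3°.
Before full moon the principal value applies: θ = 84.3°.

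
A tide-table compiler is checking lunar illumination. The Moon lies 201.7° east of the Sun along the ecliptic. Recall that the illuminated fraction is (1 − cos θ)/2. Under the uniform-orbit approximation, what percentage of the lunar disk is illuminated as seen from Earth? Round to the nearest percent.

cos 201.7° = (-0.929), so f = (1 − (-0.929))/2 = 0.965, i.e. 96%.

96%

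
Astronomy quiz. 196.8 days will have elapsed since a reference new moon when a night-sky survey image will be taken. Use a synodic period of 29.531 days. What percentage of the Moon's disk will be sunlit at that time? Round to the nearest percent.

76%

196.8/29.531 = 6.664 lunations, so 6 complete cycles and 19.61 d into the next.
Elongation θ = 360° × 19.61/29.531 ≈ 239.1°.
cos 239.1° = (-0.513), so f = (1 − (-0.513))/2 = 0.757, so 76%.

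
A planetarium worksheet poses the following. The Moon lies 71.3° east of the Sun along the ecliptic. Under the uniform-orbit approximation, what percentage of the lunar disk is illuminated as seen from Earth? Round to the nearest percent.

34%

f = (1 − cos 71.3°)/2 = (1 − 0.321)/2 ≈ 0.340, i.e. 34%.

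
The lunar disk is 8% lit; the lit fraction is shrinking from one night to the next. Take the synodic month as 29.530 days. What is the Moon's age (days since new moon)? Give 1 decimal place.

26.8 days

From f = (1 − cos θ)/2: cos θ = 1 − 2×0.08 = 0.840; arccos → 32.9°.
Waning ⇒ past full, so θ = 360° − 32.9° = 327.1°.
That fraction of the synodic month is 327.1/360 × 29.530 d ≈ 26.83 d.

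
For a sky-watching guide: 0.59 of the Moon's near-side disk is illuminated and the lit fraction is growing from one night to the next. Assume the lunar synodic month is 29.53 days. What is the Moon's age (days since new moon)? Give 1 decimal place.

Invert f = (1 − cos θ)/2 to get cos θ = 1 − 2(0.59) = -0.180, hence θ₀ = arccos -0.180 = 100.4°.
Waxing ⇒ before full, so θ = 100.4°.
At 360°/29.53 d per day, 100.4° corresponds to 8.23 days.

8.2 days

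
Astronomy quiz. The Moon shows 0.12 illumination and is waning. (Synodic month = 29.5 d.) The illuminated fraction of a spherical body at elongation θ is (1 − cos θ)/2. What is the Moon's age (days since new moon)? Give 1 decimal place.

26.2 days

From f = (1 − cos θ)/2: cos θ = 1 − 2×0.12 = 0.760; arccos → 40.5°.
A waning Moon lies in 180°–360°, so θ = 360° − 40.5° = 319.5°.
That fraction of the synodic month is 319.5/360 × 29.5 d ≈ 26.18 d.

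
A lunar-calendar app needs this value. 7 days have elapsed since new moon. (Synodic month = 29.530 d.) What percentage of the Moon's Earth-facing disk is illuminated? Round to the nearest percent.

Elongation θ = 360° × 7/29.530 ≈ 85.3°.
With cos θ = 0.081, the lit fraction is (1 − 0.081)/2 ≈ 0.459, so 46%.

46%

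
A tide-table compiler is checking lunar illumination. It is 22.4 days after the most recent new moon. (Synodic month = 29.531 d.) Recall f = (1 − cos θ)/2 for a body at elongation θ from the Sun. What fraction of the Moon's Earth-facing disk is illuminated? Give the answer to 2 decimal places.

0.47

The Moon has covered 22.4/29.531 of its cycle, so θ ≈ 360° × 22.4/29.531 = 273.1°.
With cos θ = 0.054, the lit fraction is (1 − 0.054)/2 ≈ 0.473.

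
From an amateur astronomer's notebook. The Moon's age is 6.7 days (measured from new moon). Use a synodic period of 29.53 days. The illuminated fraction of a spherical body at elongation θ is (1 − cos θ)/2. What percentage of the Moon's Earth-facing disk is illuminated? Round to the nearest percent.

43%

Phase angle: θ = 360°·(6.7 d)/(29.53 d) = 81.7°.
With cos θ = 0.145, the lit fraction is (1 − 0.145)/2 ≈ 0.428, so 43%.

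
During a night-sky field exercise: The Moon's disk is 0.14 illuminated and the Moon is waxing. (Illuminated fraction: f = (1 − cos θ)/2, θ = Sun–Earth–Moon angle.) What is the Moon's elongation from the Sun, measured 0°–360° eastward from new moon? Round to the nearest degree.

44°

Invert f = (1 − cos θ)/2 to get cos θ = 1 − 2(0.14) = 0.720, hence θ₀ = arccos 0.720 = 43.9°.
Before full moon the principal value applies: θ = 43.9°.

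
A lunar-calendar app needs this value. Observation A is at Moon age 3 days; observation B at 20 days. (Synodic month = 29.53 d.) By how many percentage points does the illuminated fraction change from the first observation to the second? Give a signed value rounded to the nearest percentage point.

+62 percentage points

θ₁ = 360° × 3/29.53 = 36.6°, f₁ = (1 − cos θ₁)/2 = 0.098.
θ₂ = 360° × 20/29.53 = 243.8°, f₂ = (1 − cos θ₂)/2 = 0.721.
Change = f₂ − f₁ = +0.622 → +62 percentage points.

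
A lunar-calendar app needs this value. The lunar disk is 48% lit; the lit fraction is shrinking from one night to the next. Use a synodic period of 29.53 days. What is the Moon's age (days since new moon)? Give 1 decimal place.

cos θ = 1 − 2f = 0.040, giving a principal value of 87.7°.
Since the Moon is past full (waning), take the reflex angle: θ = 360° − 87.7° = 272.3°.
At 360°/29.53 d per day, 272.3° corresponds to 22.34 days.

22.3 days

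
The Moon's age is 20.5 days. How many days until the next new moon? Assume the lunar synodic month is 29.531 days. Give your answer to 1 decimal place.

9.0 days

The next new moon completes the synodic month: 29.531 − 20.5 = 9.031 days.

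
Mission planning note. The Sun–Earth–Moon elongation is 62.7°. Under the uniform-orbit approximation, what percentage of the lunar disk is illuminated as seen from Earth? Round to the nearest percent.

cos 62.7° = 0.459, so f = (1 − 0.459)/2 = 0.271, i.e. 27%.

27%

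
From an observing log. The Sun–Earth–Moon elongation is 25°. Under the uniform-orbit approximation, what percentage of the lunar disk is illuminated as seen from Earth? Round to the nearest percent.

cos 25° = 0.906, so f = (1 − 0.906)/2 = 0.047, i.e. 5%.

5%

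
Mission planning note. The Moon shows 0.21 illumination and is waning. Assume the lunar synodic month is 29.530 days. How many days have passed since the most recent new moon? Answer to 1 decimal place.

cos θ = 1 − 2f = 0.580, giving a principal value of 54.5°.
Since the Moon is past full (waning), take the reflex angle: θ = 360° − 54.5° = 305.5°.
Age = 29.530 × 305.5°/360° ≈ 25.06 days.

25.1 days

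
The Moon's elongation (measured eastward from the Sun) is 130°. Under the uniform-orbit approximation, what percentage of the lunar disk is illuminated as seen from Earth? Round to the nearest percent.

82%

cos 130° = (-0.643), so f = (1 − (-0.643))/2 = 0.821, i.e. 82%.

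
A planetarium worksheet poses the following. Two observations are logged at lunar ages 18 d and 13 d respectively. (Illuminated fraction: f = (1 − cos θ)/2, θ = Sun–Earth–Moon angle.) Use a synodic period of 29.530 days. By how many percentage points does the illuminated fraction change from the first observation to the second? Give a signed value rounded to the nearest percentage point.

+8 pp

First observation: θ = 360°·18/29.530 = 219.4°, so f = 0.886.
Second observation: θ = 158.5°, f = 0.965.
Δf = 0.965 − 0.886 = +0.079, i.e. +8 pp.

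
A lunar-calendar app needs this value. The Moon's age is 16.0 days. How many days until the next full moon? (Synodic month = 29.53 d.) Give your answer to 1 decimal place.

28.3 days

Full moon occurs at elongation 180°, i.e. at age 29.53 × 180/360 = 14.765 d.
This lunation's full moon (14.765 d) has passed, so add one period: 44.295 − 16.0 = 28.295 days.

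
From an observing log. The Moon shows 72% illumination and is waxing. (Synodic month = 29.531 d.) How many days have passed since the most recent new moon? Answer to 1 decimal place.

From f = (1 − cos θ)/2: cos θ = 1 − 2×0.72 = -0.440; arccos → 116.1°.
Before full moon the principal value applies: θ = 116.1°.
At 360°/29.531 d per day, 116.1° corresponds to 9.52 days.

9.5 days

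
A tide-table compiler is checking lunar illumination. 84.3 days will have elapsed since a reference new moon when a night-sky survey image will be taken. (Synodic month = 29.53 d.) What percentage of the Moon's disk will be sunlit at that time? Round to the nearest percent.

Reduce mod P: 84.3 − 2×29.53 = 25.24 d into the current lunation.
Elongation θ = 360° × 25.24/29.53 ≈ 307.7°.
Illuminated fraction = (1 − cos 307.7°)/2 = (1 − 0.612)/2 ≈ 0.194, so 19%.

19%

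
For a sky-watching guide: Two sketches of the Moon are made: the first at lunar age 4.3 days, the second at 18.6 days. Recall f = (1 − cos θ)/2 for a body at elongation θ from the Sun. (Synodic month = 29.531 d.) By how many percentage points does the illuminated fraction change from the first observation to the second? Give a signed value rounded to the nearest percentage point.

θ₁ = 360° × 4.3/29.531 = 52.4°, f₁ = (1 − cos θ₁)/2 = 0.195.
θ₂ = 360° × 18.6/29.531 = 226.7°, f₂ = (1 − cos θ₂)/2 = 0.843.
Change = f₂ − f₁ = +0.648 → +65 percentage points.

+65 pp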